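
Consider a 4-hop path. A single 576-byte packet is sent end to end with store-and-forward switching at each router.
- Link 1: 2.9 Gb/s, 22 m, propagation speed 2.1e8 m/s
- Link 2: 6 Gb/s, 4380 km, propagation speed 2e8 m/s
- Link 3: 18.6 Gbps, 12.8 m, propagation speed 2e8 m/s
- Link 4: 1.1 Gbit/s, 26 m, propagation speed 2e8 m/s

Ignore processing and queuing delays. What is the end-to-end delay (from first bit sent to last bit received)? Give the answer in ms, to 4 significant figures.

L = 576 × 8 = 4608 bits.
Transmission delays (L/R per hop): 0.00158897, 0.000768, 0.000247742, 0.00418909 ms; sum = 0.0067938 ms.
Propagation delays (d/s per hop): 0.000104762, 21.9, 6.4e-05, 0.00013 ms; sum = 21.9003 ms.
End-to-end = 21.91 ms.

21.91 ms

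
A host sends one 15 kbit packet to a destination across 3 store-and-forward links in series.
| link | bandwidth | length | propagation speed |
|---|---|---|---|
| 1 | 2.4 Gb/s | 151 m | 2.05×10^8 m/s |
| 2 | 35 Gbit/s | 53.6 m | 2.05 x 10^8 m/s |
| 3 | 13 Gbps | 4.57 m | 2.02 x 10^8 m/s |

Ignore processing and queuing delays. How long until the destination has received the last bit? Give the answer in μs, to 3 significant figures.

8.85 μs

L = 15000 bits.
Transmission delays (L/R per hop): 6.25, 0.428571, 1.15385 μs; sum = 7.83242 μs.
Propagation delays (d/s per hop): 0.736585, 0.261463, 0.0226238 μs; sum = 1.02067 μs.
End-to-end = 8.85 μs.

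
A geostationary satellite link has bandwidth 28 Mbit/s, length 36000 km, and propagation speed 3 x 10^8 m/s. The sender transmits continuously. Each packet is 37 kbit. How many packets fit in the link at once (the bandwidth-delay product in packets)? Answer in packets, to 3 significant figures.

Propagation delay = 36000000 / 300000000 = 0.12 s.
BDP = R × t_prop = 28000000 × 0.12 = 3360000 bits.
In packets of 37000 bits: 90.8 packets.

90.8 packets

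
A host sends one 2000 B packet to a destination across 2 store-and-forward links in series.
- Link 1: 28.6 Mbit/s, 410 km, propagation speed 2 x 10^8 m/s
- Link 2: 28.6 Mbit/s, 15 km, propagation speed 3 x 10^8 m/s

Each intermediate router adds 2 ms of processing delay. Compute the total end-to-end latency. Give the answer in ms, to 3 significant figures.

L = 2000 × 8 = 16000 bits.
Transmission delay per hop = L/R = 16000/28600000 = 0.559441 ms; 2 hops → 1.11888 ms.
Propagation delays (d/s per hop): 2.05, 0.05 ms; sum = 2.1 ms.
Processing at 1 router(s): 1 × 2 ms = 2 ms.
End-to-end = 5.22 ms.

5.22 ms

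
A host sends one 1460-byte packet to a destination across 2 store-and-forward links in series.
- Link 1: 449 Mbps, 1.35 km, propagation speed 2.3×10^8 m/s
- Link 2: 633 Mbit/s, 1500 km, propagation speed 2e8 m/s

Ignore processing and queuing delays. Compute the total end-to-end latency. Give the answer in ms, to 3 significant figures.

7.55 ms

L = 1460 × 8 = 11680 bits.
Transmission delays (L/R per hop): 0.0260134, 0.0184518 ms; sum = 0.0444652 ms.
Propagation delays (d/s per hop): 0.00586957, 7.5 ms; sum = 7.50587 ms.
End-to-end = 7.55 ms.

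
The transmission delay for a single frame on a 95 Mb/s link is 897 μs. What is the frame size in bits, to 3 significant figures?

85200 bits

L = R × t_tx = 95000000 b/s × 0.000897 s = 85215 bits.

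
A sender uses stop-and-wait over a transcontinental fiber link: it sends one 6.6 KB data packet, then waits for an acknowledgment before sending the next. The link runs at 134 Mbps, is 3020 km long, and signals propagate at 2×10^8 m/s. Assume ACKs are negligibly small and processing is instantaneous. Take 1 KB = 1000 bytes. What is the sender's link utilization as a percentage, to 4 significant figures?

t_tx = L/R = 52800/134000000 = 0.00039403 s.
t_prop = 3020000/200000000 = 0.0151 s; RTT = 0.0302 s.
Cycle = t_tx + RTT = 0.030594 s.
Utilization = t_tx / cycle = 0.00039403/0.030594 = 1.288 %.

1.288 %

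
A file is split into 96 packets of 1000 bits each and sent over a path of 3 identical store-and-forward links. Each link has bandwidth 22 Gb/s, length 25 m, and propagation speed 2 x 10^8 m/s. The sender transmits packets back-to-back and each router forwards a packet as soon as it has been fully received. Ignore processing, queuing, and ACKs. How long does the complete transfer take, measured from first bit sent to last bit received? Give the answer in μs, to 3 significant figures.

Per-hop transmission t_tx = L/R = 1000/22000000000 = 0.0454545 μs.
Per-hop propagation t_prop = 25/200000000 = 0.125 μs.
Pipeline fill: first packet needs 3·t_tx to clear all hops; remaining 95 packets each add one t_tx.
Total = (3+96-1)·t_tx + 3·t_prop = 98·0.0454545 + 3·0.125 = 4.83 μs.

4.83 μs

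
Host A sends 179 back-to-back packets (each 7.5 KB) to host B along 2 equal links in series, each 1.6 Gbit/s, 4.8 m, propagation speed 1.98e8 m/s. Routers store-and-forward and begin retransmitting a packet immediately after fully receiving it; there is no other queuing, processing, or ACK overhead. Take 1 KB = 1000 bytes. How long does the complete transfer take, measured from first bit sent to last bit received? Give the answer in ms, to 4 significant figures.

Per-hop transmission t_tx = L/R = 60000/1600000000 = 0.0375 ms.
Per-hop propagation t_prop = 4.8/198000000 = 2.42424e-05 ms.
Pipeline fill: first packet needs 2·t_tx to clear all hops; remaining 178 packets each add one t_tx.
Total = (2+179-1)·t_tx + 2·t_prop = 180·0.0375 + 2·2.42424e-05 = 6.750 ms.

6.750 ms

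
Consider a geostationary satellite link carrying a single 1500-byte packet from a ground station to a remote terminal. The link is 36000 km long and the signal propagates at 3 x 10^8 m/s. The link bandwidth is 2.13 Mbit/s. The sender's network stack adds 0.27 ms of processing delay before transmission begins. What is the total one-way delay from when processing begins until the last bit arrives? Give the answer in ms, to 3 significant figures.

L = 1500 × 8 = 12000 bits.
Transmission delay = L/R = 12000 / 2130000 = 5.6338 ms.
Propagation delay = d/s = 36000000 m / 300000000 m/s = 120 ms.
Plus processing delay 0.27 ms = 0.27 ms.
Total = 126 ms.

126 ms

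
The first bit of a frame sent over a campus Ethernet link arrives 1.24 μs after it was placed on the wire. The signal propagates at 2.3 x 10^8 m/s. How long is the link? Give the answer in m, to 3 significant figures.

d = s × t_prop = 2.3e+08 × 1.24e-06 = 285 m.

285 m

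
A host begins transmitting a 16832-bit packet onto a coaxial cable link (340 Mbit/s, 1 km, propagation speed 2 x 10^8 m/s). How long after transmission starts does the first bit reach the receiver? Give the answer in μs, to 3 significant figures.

First bit experiences only propagation delay: d/s = 1000/200000000 = 5.00 μs.

5.00 μs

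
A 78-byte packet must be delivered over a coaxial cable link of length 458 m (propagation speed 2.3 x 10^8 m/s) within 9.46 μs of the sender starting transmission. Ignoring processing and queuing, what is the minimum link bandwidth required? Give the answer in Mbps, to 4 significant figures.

L = 624 bits.
Propagation delay = 458 / 2.3e+08 = 1.9913 μs.
Transmission budget = 9.46 − 1.9913 = 7.4687 μs.
R ≥ L / t_tx = 624 bits / 7.4687e-06 s = 83.55 Mbps.

83.55 Mbps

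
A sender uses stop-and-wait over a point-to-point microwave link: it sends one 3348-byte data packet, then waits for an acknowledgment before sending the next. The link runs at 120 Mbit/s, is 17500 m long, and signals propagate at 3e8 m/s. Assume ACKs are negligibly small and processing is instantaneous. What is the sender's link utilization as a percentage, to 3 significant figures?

65.7 %

t_tx = L/R = 26784/120000000 = 0.0002232 s.
t_prop = 17500/300000000 = 5.83333e-05 s; RTT = 0.000116667 s.
Cycle = t_tx + RTT = 0.000339867 s.
Utilization = t_tx / cycle = 0.0002232/0.000339867 = 65.7 %.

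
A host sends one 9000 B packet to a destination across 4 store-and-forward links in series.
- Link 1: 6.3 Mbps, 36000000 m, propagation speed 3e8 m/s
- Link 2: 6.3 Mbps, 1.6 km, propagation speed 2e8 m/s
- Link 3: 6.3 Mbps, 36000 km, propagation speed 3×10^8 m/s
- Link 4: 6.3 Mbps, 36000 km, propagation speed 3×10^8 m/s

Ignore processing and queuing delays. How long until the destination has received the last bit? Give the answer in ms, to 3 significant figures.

406 ms

L = 9000 × 8 = 72000 bits.
Transmission delay per hop = L/R = 72000/6300000 = 11.4286 ms; 4 hops → 45.7143 ms.
Propagation delays (d/s per hop): 120, 0.008, 120, 120 ms; sum = 360.008 ms.
End-to-end = 406 ms.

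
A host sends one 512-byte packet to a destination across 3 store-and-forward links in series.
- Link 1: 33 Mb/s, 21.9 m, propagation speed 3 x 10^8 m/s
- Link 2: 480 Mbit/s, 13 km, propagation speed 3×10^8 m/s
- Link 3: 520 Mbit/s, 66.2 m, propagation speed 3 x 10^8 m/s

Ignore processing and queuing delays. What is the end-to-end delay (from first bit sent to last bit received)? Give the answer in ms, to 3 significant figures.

0.184 ms

L = 512 × 8 = 4096 bits.
Transmission delays (L/R per hop): 0.124121, 0.00853333, 0.00787692 ms; sum = 0.140531 ms.
Propagation delays (d/s per hop): 7.3e-05, 0.0433333, 0.000220667 ms; sum = 0.043627 ms.
End-to-end = 0.184 ms.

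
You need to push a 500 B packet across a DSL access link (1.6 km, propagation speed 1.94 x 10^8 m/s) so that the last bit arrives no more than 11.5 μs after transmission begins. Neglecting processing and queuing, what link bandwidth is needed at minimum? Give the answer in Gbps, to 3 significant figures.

L = 4000 bits.
Propagation delay = 1600 / 194000000 = 8.24742 μs.
Transmission budget = 11.5 − 8.24742 = 3.25258 μs.
R ≥ L / t_tx = 4000 bits / 3.25258e-06 s = 1.23 Gbps.

1.23 Gbps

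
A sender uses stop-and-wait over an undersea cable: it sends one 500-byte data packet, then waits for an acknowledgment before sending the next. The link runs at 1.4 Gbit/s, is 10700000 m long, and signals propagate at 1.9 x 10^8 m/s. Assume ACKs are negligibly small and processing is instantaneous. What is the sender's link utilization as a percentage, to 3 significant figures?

0.00254 %

t_tx = L/R = 4000/1400000000 = 2.85714e-06 s.
t_prop = 10700000/190000000 = 0.0563158 s; RTT = 0.112632 s.
Cycle = t_tx + RTT = 0.112634 s.
Utilization = t_tx / cycle = 2.85714e-06/0.112634 = 0.00254 %.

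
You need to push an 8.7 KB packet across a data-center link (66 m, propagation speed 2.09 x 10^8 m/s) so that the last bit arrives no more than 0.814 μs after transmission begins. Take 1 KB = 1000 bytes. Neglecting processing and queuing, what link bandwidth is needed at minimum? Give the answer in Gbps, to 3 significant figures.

140 Gbps

L = 69600 bits.
Propagation delay = 66 / 209000000 = 0.315789 μs.
Transmission budget = 0.814 − 0.315789 = 0.498211 μs.
R ≥ L / t_tx = 69600 bits / 4.98211e-07 s = 140 Gbps.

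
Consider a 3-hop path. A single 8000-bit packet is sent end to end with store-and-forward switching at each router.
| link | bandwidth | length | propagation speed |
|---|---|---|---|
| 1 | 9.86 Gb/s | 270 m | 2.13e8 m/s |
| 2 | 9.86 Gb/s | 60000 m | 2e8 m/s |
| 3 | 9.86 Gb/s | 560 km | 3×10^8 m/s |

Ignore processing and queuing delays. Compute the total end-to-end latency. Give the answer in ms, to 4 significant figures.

2.170 ms

Transmission delay per hop = L/R = 8000/9860000000 = 0.000811359 ms; 3 hops → 0.00243408 ms.
Propagation delays (d/s per hop): 0.00126761, 0.3, 1.86667 ms; sum = 2.16793 ms.
End-to-end = 2.170 ms.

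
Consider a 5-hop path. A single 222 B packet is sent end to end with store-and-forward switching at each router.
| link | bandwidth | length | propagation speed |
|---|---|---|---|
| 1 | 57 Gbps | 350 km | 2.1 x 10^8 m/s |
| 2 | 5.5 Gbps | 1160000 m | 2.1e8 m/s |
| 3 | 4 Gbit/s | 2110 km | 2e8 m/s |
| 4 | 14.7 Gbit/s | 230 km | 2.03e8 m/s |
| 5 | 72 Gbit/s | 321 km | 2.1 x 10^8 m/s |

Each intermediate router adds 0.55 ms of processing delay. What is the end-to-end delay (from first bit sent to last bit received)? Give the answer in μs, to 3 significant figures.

22600 μs

L = 222 × 8 = 1776 bits.
Transmission delays (L/R per hop): 0.0311579, 0.322909, 0.444, 0.120816, 0.0246667 μs; sum = 0.94355 μs.
Propagation delays (d/s per hop): 1666.67, 5523.81, 10550, 1133, 1528.57 μs; sum = 20402.1 μs.
Processing at 4 router(s): 4 × 0.55 ms = 2200 μs.
End-to-end = 22600 μs.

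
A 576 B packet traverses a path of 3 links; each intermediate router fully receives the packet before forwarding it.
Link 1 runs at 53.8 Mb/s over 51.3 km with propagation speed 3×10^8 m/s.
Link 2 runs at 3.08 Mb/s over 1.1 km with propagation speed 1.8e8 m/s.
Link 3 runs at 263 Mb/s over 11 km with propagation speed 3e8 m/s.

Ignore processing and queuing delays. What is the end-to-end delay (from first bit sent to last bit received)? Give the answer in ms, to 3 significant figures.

1.81 ms

L = 576 × 8 = 4608 bits.
Transmission delays (L/R per hop): 0.0856506, 1.4961, 0.0175209 ms; sum = 1.59928 ms.
Propagation delays (d/s per hop): 0.171, 0.00611111, 0.0366667 ms; sum = 0.213778 ms.
End-to-end = 1.81 ms.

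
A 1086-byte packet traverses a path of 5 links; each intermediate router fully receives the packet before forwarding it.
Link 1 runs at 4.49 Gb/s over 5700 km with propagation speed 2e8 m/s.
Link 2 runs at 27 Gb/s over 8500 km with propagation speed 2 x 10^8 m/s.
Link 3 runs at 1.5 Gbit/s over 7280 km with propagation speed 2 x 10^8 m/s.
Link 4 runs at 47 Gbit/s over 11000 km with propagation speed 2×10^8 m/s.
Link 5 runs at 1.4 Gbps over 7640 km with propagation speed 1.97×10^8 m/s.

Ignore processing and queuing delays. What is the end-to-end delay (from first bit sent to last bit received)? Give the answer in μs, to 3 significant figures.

L = 1086 × 8 = 8688 bits.
Transmission delays (L/R per hop): 1.93497, 0.321778, 5.792, 0.184851, 6.20571 μs; sum = 14.4393 μs.
Propagation delays (d/s per hop): 28500, 42500, 36400, 55000, 38781.7 μs; sum = 201182 μs.
End-to-end = 201000 μs.

201000 μs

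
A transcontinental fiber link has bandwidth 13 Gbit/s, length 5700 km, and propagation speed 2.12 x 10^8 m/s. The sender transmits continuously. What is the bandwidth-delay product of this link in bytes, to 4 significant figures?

Propagation delay = 5700000 / 212000000 = 0.0268868 s.
BDP = R × t_prop = 13000000000 × 0.0268868 = 349528000 bits.
In bytes: 349528000/8 = 43690000 bytes.

43690000 bytes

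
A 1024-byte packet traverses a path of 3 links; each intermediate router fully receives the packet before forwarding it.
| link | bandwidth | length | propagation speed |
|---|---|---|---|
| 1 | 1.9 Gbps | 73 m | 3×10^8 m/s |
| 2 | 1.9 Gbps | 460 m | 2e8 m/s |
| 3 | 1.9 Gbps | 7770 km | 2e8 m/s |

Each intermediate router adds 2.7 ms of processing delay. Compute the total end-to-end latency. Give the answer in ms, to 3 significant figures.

L = 1024 × 8 = 8192 bits.
Transmission delay per hop = L/R = 8192/1900000000 = 0.00431158 ms; 3 hops → 0.0129347 ms.
Propagation delays (d/s per hop): 0.000243333, 0.0023, 38.85 ms; sum = 38.8525 ms.
Processing at 2 router(s): 2 × 2.7 ms = 5.4 ms.
End-to-end = 44.3 ms.

44.3 ms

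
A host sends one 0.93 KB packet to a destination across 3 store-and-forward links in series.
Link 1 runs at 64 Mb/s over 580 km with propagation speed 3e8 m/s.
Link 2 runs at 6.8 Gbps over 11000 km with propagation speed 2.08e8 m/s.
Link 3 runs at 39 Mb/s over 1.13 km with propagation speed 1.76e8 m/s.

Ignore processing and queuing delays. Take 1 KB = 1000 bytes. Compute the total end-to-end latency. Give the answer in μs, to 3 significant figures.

55100 μs

L = 7440 bits.
Transmission delays (L/R per hop): 116.25, 1.09412, 190.769 μs; sum = 308.113 μs.
Propagation delays (d/s per hop): 1933.33, 52884.6, 6.42045 μs; sum = 54824.4 μs.
End-to-end = 55100 μs.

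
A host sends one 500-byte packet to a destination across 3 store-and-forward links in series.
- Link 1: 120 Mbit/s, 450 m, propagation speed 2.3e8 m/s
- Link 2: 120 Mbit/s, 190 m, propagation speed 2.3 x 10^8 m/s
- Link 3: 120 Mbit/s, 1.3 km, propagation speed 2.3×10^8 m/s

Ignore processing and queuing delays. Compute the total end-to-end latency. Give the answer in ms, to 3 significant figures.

L = 500 × 8 = 4000 bits.
Transmission delay per hop = L/R = 4000/120000000 = 0.0333333 ms; 3 hops → 0.1 ms.
Propagation delays (d/s per hop): 0.00195652, 0.000826087, 0.00565217 ms; sum = 0.00843478 ms.
End-to-end = 0.108 ms.

0.108 ms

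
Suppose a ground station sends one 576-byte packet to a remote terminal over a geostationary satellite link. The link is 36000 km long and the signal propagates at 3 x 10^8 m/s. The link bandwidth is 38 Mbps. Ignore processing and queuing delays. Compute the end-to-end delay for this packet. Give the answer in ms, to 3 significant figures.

120 ms

L = 576 × 8 = 4608 bits.
Transmission delay = L/R = 4608 / 38000000 = 0.121263 ms.
Propagation delay = d/s = 36000000 m / 300000000 m/s = 120 ms.
Total = 120 ms.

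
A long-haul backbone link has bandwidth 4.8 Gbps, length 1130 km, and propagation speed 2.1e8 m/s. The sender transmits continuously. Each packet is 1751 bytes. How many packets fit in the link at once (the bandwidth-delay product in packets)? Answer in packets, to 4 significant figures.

Propagation delay = 1130000 / 210000000 = 0.00538095 s.
BDP = R × t_prop = 4800000000 × 0.00538095 = 25828600 bits.
In packets of 14008 bits: 1844 packets.

1844 packets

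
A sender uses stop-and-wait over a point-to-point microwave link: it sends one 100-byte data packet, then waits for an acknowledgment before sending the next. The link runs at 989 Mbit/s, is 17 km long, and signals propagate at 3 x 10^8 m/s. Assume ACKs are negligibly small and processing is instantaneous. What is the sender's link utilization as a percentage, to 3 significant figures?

t_tx = L/R = 800/989000000 = 8.08898e-07 s.
t_prop = 17000/300000000 = 5.66667e-05 s; RTT = 0.000113333 s.
Cycle = t_tx + RTT = 0.000114142 s.
Utilization = t_tx / cycle = 8.08898e-07/0.000114142 = 0.709 %.

0.709 %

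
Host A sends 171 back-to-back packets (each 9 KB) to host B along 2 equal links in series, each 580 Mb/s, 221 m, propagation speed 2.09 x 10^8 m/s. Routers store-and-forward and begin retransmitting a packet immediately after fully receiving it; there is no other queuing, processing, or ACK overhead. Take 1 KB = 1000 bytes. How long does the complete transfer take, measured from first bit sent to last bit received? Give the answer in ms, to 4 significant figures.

Per-hop transmission t_tx = L/R = 72000/580000000 = 0.124138 ms.
Per-hop propagation t_prop = 221/209000000 = 0.00105742 ms.
Pipeline fill: first packet needs 2·t_tx to clear all hops; remaining 170 packets each add one t_tx.
Total = (2+171-1)·t_tx + 2·t_prop = 172·0.124138 + 2·0.00105742 = 21.35 ms.

21.35 ms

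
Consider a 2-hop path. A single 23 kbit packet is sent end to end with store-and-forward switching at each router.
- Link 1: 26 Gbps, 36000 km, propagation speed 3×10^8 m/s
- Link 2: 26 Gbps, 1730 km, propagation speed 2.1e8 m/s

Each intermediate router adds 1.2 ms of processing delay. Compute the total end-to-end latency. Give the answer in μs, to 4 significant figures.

129400 μs

L = 23000 bits.
Transmission delay per hop = L/R = 23000/26000000000 = 0.884615 μs; 2 hops → 1.76923 μs.
Propagation delays (d/s per hop): 120000, 8238.1 μs; sum = 128238 μs.
Processing at 1 router(s): 1 × 1.2 ms = 1200 μs.
End-to-end = 129400 μs.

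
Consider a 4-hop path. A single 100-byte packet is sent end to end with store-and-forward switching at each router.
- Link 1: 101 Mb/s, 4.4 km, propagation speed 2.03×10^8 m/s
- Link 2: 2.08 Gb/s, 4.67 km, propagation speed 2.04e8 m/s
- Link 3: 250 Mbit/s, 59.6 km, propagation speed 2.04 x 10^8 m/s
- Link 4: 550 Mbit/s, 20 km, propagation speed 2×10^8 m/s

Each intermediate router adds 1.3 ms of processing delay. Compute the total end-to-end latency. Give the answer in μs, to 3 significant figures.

L = 100 × 8 = 800 bits.
Transmission delays (L/R per hop): 7.92079, 0.384615, 3.2, 1.45455 μs; sum = 12.96 μs.
Propagation delays (d/s per hop): 21.6749, 22.8922, 292.157, 100 μs; sum = 436.724 μs.
Processing at 3 router(s): 3 × 1.3 ms = 3900 μs.
End-to-end = 4350 μs.

4350 μs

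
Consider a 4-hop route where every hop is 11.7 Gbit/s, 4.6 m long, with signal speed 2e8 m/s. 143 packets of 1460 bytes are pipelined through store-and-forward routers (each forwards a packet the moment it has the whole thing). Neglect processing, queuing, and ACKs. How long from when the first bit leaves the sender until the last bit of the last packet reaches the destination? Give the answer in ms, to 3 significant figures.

Per-hop transmission t_tx = L/R = 11680/11700000000 = 0.000998291 ms.
Per-hop propagation t_prop = 4.6/200000000 = 2.3e-05 ms.
Pipeline fill: first packet needs 4·t_tx to clear all hops; remaining 142 packets each add one t_tx.
Total = (4+143-1)·t_tx + 4·t_prop = 146·0.000998291 + 4·2.3e-05 = 0.146 ms.

0.146 ms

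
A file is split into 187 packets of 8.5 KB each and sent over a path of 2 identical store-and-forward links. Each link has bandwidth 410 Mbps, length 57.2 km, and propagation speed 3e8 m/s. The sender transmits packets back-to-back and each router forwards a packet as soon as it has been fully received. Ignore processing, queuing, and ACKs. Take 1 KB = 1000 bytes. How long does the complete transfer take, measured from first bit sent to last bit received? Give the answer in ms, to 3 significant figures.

31.6 ms

Per-hop transmission t_tx = L/R = 68000/410000000 = 0.165854 ms.
Per-hop propagation t_prop = 57200/300000000 = 0.190667 ms.
Pipeline fill: first packet needs 2·t_tx to clear all hops; remaining 186 packets each add one t_tx.
Total = (2+187-1)·t_tx + 2·t_prop = 188·0.165854 + 2·0.190667 = 31.6 ms.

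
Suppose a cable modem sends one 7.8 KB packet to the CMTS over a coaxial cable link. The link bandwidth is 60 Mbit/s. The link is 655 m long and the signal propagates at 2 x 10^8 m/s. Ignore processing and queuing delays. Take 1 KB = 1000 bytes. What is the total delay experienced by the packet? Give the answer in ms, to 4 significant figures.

1.043 ms

L = 62400 bits.
Transmission delay = L/R = 62400 / 60000000 = 1.04 ms.
Propagation delay = d/s = 655 m / 200000000 m/s = 0.003275 ms.
Total = 1.043 ms.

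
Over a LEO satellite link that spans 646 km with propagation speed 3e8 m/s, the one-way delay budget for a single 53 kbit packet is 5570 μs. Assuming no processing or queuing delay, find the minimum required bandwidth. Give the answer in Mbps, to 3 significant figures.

Propagation delay = 646000 / 300000000 = 2153.33 μs.
Transmission budget = 5570 − 2153.33 = 3416.67 μs.
R ≥ L / t_tx = 53000 bits / 0.00341667 s = 15.5 Mbps.

15.5 Mbps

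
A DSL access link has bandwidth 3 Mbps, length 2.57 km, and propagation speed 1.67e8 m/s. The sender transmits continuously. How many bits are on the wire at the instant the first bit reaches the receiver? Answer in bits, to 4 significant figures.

46.17 bits

Propagation delay = 2570 / 167000000 = 1.53892e-05 s.
BDP = R × t_prop = 3000000 × 1.53892e-05 = 46.1677 bits.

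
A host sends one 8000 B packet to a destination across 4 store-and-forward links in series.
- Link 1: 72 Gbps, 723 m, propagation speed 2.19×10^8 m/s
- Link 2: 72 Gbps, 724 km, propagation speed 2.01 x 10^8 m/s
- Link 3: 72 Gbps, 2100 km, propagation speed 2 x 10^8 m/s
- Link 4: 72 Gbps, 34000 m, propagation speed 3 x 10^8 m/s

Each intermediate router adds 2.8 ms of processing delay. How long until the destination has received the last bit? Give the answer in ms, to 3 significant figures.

L = 8000 × 8 = 64000 bits.
Transmission delay per hop = L/R = 64000/72000000000 = 0.000888889 ms; 4 hops → 0.00355556 ms.
Propagation delays (d/s per hop): 0.00330137, 3.60199, 10.5, 0.113333 ms; sum = 14.2186 ms.
Processing at 3 router(s): 3 × 2.8 ms = 8.4 ms.
End-to-end = 22.6 ms.

22.6 ms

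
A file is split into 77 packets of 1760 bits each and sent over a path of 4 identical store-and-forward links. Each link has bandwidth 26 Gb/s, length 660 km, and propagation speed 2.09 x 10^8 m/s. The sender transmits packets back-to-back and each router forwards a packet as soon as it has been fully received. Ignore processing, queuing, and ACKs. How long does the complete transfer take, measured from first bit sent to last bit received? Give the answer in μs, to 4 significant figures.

12640 μs

Per-hop transmission t_tx = L/R = 1760/26000000000 = 0.0676923 μs.
Per-hop propagation t_prop = 660000/209000000 = 3157.89 μs.
Pipeline fill: first packet needs 4·t_tx to clear all hops; remaining 76 packets each add one t_tx.
Total = (4+77-1)·t_tx + 4·t_prop = 80·0.0676923 + 4·3157.89 = 12640 μs.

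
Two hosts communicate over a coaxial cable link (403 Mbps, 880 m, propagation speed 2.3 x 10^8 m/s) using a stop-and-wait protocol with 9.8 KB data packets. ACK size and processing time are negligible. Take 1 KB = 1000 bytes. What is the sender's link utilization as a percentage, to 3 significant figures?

96.2 %

t_tx = L/R = 78400/403000000 = 0.000194541 s.
t_prop = 880/2.3e+08 = 3.82609e-06 s; RTT = 7.65217e-06 s.
Cycle = t_tx + RTT = 0.000202193 s.
Utilization = t_tx / cycle = 0.000194541/0.000202193 = 96.2 %.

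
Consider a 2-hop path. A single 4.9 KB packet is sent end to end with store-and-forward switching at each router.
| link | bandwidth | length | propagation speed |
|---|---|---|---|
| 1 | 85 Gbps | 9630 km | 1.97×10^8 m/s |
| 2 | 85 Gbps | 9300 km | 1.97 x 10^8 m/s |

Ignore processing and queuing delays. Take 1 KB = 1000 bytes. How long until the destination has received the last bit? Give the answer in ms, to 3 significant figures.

L = 39200 bits.
Transmission delay per hop = L/R = 39200/85000000000 = 0.000461176 ms; 2 hops → 0.000922353 ms.
Propagation delays (d/s per hop): 48.8832, 47.2081 ms; sum = 96.0914 ms.
End-to-end = 96.1 ms.

96.1 ms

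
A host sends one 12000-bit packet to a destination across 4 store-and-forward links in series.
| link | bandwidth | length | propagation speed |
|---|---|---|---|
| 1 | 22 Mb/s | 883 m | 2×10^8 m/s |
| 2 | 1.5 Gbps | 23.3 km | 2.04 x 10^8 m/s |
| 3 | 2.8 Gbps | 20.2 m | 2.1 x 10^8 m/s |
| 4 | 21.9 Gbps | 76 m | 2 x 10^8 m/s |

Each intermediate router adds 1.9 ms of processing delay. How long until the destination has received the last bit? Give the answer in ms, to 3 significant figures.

6.38 ms

Transmission delays (L/R per hop): 0.545455, 0.008, 0.00428571, 0.000547945 ms; sum = 0.558288 ms.
Propagation delays (d/s per hop): 0.004415, 0.114216, 9.61905e-05, 0.00038 ms; sum = 0.119107 ms.
Processing at 3 router(s): 3 × 1.9 ms = 5.7 ms.
End-to-end = 6.38 ms.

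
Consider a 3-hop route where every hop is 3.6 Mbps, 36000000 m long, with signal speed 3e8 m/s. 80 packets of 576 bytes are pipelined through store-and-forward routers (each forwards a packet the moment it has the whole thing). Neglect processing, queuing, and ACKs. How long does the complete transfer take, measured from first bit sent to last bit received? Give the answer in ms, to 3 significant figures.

Per-hop transmission t_tx = L/R = 4608/3600000 = 1.28 ms.
Per-hop propagation t_prop = 36000000/300000000 = 120 ms.
Pipeline fill: first packet needs 3·t_tx to clear all hops; remaining 79 packets each add one t_tx.
Total = (3+80-1)·t_tx + 3·t_prop = 82·1.28 + 3·120 = 465 ms.

465 ms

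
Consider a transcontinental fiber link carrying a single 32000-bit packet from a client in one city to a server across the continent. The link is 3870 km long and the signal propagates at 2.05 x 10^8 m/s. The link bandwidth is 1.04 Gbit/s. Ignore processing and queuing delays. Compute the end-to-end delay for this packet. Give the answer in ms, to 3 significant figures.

Transmission delay = L/R = 32000 / 1040000000 = 0.0307692 ms.
Propagation delay = d/s = 3870000 m / 2.05e+08 m/s = 18.878 ms.
Total = 18.9 ms.

18.9 ms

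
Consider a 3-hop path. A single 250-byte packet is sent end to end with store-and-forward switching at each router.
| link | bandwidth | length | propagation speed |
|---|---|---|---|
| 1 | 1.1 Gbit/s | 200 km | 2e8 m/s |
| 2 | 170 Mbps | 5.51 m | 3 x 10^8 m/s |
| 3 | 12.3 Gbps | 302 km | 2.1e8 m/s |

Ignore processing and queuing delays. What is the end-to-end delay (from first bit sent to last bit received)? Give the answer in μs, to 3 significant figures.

2450 μs

L = 250 × 8 = 2000 bits.
Transmission delays (L/R per hop): 1.81818, 11.7647, 0.162602 μs; sum = 13.7455 μs.
Propagation delays (d/s per hop): 1000, 0.0183667, 1438.1 μs; sum = 2438.11 μs.
End-to-end = 2450 μs.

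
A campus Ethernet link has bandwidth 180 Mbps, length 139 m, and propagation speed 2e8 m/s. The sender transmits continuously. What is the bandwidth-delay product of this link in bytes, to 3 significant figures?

Propagation delay = 139 / 200000000 = 6.95e-07 s.
BDP = R × t_prop = 180000000 × 6.95e-07 = 125.1 bits.
In bytes: 125.1/8 = 15.6 bytes.

15.6 bytes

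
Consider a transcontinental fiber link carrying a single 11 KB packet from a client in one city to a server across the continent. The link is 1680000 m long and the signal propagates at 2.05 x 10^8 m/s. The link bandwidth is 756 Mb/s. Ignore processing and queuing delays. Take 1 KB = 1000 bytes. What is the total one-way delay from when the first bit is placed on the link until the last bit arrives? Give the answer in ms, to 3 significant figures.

8.31 ms

L = 88000 bits.
Transmission delay = L/R = 88000 / 756000000 = 0.116402 ms.
Propagation delay = d/s = 1680000 m / 2.05e+08 m/s = 8.19512 ms.
Total = 8.31 ms.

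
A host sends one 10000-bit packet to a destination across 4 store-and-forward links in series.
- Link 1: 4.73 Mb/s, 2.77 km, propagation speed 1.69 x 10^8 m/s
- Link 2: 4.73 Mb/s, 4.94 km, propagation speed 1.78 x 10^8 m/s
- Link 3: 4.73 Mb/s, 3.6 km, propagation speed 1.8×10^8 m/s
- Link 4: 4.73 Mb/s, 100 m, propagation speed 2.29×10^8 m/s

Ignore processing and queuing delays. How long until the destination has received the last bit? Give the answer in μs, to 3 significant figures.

8520 μs

Transmission delay per hop = L/R = 10000/4730000 = 2114.16 μs; 4 hops → 8456.66 μs.
Propagation delays (d/s per hop): 16.3905, 27.7528, 20, 0.436681 μs; sum = 64.58 μs.
End-to-end = 8520 μs.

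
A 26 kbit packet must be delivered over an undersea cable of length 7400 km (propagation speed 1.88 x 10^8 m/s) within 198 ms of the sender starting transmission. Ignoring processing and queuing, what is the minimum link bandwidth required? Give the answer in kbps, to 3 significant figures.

Propagation delay = 7400000 / 188000000 = 39.3617 ms.
Transmission budget = 198 − 39.3617 = 158.638 ms.
R ≥ L / t_tx = 26000 bits / 0.158638 s = 164 kbps.

164 kbps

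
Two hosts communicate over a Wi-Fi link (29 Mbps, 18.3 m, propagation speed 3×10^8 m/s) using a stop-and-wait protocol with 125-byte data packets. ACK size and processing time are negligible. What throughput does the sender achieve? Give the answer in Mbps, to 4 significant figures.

t_tx = L/R = 1000/29000000 = 3.44828e-05 s.
t_prop = 18.3/300000000 = 6.1e-08 s; RTT = 1.22e-07 s.
Cycle = t_tx + RTT = 3.46048e-05 s.
Throughput = L / cycle = 1000 / 3.46048e-05 = 28.90 Mbps.

28.90 Mbps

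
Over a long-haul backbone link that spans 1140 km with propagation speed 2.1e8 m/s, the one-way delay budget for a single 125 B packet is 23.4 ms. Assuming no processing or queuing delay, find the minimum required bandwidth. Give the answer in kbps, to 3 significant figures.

55.6 kbps

L = 1000 bits.
Propagation delay = 1140000 / 210000000 = 5.42857 ms.
Transmission budget = 23.4 − 5.42857 = 17.9714 ms.
R ≥ L / t_tx = 1000 bits / 0.0179714 s = 55.6 kbps.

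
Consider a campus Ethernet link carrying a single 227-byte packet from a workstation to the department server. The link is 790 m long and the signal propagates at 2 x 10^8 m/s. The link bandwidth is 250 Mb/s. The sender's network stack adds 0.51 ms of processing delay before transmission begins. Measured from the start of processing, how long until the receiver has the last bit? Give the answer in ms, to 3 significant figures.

L = 227 × 8 = 1816 bits.
Transmission delay = L/R = 1816 / 250000000 = 0.007264 ms.
Propagation delay = d/s = 790 m / 200000000 m/s = 0.00395 ms.
Plus processing delay 0.51 ms = 0.51 ms.
Total = 0.521 ms.

0.521 ms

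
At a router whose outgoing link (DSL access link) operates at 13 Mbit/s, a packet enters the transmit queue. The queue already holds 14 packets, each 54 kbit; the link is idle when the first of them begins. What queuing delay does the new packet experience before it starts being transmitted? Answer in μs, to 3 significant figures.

Each queued packet: L/R = 54000/13000000 = 4153.85 μs.
14 queued → 58153.8 μs.
Queuing delay = 58200 μs.

58200 μs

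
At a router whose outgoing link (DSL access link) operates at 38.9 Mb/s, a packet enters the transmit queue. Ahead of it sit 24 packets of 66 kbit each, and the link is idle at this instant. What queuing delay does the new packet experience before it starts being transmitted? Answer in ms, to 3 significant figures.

Each queued packet: L/R = 66000/38900000 = 1.69666 ms.
24 queued → 40.7198 ms.
Queuing delay = 40.7 ms.

40.7 ms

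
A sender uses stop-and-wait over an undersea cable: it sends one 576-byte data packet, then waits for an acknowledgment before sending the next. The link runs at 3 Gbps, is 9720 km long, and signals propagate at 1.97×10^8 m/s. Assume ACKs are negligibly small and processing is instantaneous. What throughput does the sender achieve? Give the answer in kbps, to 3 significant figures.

46.7 kbps

t_tx = L/R = 4608/3000000000 = 1.536e-06 s.
t_prop = 9720000/197000000 = 0.0493401 s; RTT = 0.0986802 s.
Cycle = t_tx + RTT = 0.0986817 s.
Throughput = L / cycle = 4608 / 0.0986817 = 46.7 kbps.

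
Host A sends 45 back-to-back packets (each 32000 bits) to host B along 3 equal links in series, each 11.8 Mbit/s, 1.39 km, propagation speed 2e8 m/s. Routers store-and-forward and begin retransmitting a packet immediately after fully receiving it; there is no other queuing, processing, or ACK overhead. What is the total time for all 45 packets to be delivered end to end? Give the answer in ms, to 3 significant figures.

127 ms

Per-hop transmission t_tx = L/R = 32000/11800000 = 2.71186 ms.
Per-hop propagation t_prop = 1390/200000000 = 0.00695 ms.
Pipeline fill: first packet needs 3·t_tx to clear all hops; remaining 44 packets each add one t_tx.
Total = (3+45-1)·t_tx + 3·t_prop = 47·2.71186 + 3·0.00695 = 127 ms.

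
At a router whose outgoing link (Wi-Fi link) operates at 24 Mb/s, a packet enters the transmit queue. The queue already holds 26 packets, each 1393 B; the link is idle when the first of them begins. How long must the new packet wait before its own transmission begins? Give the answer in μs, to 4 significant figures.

12070 μs

Each queued packet: L/R = 11144/24000000 = 464.333 μs.
26 queued → 12072.7 μs.
Queuing delay = 12070 μs.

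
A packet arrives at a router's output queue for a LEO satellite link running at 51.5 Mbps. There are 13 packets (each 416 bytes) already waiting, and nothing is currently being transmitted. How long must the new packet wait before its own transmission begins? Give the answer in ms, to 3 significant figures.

Each queued packet: L/R = 3328/51500000 = 0.0646214 ms.
13 queued → 0.840078 ms.
Queuing delay = 0.840 ms.

0.840 ms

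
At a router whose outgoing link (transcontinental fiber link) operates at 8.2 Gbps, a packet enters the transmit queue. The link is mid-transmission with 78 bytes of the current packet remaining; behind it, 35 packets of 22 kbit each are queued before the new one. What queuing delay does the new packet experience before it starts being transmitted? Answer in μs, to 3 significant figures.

Each queued packet: L/R = 22000/8.2e+09 = 2.68293 μs.
35 queued → 93.9024 μs.
Plus remaining 624 bits of current packet: 0.0760976 μs.
Queuing delay = 94.0 μs.

94.0 μs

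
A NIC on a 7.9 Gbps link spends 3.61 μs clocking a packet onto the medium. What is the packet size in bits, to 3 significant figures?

28500 bits

L = R × t_tx = 7900000000 b/s × 3.61e-06 s = 28519 bits.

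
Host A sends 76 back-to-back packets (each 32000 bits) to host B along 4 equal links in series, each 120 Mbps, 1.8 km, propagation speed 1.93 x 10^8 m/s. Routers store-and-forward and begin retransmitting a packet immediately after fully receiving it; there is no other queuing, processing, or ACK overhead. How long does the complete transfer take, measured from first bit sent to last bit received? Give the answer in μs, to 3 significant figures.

Per-hop transmission t_tx = L/R = 32000/120000000 = 266.667 μs.
Per-hop propagation t_prop = 1800/193000000 = 9.32642 μs.
Pipeline fill: first packet needs 4·t_tx to clear all hops; remaining 75 packets each add one t_tx.
Total = (4+76-1)·t_tx + 4·t_prop = 79·266.667 + 4·9.32642 = 21100 μs.

21100 μs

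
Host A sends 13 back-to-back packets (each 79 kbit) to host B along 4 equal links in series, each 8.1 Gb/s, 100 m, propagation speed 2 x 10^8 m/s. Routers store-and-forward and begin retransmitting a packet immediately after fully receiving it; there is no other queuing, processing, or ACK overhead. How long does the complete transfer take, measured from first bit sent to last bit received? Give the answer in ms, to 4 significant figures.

Per-hop transmission t_tx = L/R = 79000/8100000000 = 0.00975309 ms.
Per-hop propagation t_prop = 100/200000000 = 0.0005 ms.
Pipeline fill: first packet needs 4·t_tx to clear all hops; remaining 12 packets each add one t_tx.
Total = (4+13-1)·t_tx + 4·t_prop = 16·0.00975309 + 4·0.0005 = 0.1580 ms.

0.1580 ms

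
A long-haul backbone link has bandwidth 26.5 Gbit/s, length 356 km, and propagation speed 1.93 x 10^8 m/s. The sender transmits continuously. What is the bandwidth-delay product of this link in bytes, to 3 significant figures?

6110000 bytes

Propagation delay = 356000 / 193000000 = 0.00184456 s.
BDP = R × t_prop = 26500000000 × 0.00184456 = 48880800 bits.
In bytes: 48880800/8 = 6110000 bytes.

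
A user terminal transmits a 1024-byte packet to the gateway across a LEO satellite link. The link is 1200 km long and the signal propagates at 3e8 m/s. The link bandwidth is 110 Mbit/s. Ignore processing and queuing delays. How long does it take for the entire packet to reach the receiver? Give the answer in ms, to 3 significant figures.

L = 1024 × 8 = 8192 bits.
Transmission delay = L/R = 8192 / 110000000 = 0.0744727 ms.
Propagation delay = d/s = 1200000 m / 300000000 m/s = 4 ms.
Total = 4.07 ms.

4.07 ms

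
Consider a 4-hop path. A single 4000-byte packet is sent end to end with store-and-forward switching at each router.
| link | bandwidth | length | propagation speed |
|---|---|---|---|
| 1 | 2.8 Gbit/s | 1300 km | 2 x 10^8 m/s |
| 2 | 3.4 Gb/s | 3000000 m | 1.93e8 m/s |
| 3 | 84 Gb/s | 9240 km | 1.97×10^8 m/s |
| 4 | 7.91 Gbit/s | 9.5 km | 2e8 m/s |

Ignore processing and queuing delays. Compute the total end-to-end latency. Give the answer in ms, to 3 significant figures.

L = 4000 × 8 = 32000 bits.
Transmission delays (L/R per hop): 0.0114286, 0.00941176, 0.000380952, 0.00404551 ms; sum = 0.0252668 ms.
Propagation delays (d/s per hop): 6.5, 15.544, 46.9036, 0.0475 ms; sum = 68.9951 ms.
End-to-end = 69.0 ms.

69.0 ms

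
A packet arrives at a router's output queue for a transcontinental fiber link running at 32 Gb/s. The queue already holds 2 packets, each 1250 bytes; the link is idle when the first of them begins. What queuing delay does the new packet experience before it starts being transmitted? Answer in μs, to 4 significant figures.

0.6250 μs

Each queued packet: L/R = 10000/32000000000 = 0.3125 μs.
2 queued → 0.625 μs.
Queuing delay = 0.6250 μs.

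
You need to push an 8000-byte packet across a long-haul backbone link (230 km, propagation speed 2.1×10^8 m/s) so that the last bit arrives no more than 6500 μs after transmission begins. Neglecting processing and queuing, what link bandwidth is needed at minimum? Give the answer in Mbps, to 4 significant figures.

11.84 Mbps

L = 64000 bits.
Propagation delay = 230000 / 210000000 = 1095.24 μs.
Transmission budget = 6500 − 1095.24 = 5404.76 μs.
R ≥ L / t_tx = 64000 bits / 0.00540476 s = 11.84 Mbps.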